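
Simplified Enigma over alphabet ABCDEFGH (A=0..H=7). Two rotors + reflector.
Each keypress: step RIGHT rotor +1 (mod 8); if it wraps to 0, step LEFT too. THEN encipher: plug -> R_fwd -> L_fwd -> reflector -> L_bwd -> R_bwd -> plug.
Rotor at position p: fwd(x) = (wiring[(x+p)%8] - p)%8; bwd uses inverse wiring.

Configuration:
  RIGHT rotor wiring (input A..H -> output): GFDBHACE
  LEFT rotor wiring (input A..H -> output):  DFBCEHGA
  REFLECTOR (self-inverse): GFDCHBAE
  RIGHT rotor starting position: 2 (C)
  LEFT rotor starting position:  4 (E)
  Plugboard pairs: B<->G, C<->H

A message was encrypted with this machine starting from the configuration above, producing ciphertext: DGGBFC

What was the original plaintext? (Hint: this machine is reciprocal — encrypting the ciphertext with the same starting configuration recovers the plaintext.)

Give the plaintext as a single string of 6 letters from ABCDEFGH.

Answer: CAFCGH

Derivation:
Char 1 ('D'): step: R->3, L=4; D->plug->D->R->H->L->G->refl->A->L'->A->R'->H->plug->C
Char 2 ('G'): step: R->4, L=4; G->plug->B->R->E->L->H->refl->E->L'->D->R'->A->plug->A
Char 3 ('G'): step: R->5, L=4; G->plug->B->R->F->L->B->refl->F->L'->G->R'->F->plug->F
Char 4 ('B'): step: R->6, L=4; B->plug->G->R->B->L->D->refl->C->L'->C->R'->H->plug->C
Char 5 ('F'): step: R->7, L=4; F->plug->F->R->A->L->A->refl->G->L'->H->R'->B->plug->G
Char 6 ('C'): step: R->0, L->5 (L advanced); C->plug->H->R->E->L->A->refl->G->L'->D->R'->C->plug->H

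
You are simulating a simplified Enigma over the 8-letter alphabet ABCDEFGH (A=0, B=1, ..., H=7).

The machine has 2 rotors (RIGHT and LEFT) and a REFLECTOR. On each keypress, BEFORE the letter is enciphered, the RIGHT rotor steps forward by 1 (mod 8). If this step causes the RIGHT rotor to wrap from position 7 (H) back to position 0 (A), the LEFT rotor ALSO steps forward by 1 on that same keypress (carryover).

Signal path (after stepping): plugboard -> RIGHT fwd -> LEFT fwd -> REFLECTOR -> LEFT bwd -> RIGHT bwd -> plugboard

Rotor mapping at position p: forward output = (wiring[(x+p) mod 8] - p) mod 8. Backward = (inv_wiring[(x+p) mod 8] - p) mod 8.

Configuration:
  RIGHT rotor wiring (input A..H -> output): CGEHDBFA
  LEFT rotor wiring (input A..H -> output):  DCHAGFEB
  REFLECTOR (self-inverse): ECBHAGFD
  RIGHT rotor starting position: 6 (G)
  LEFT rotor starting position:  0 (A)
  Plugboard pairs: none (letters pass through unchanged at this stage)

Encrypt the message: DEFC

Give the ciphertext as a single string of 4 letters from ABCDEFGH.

Char 1 ('D'): step: R->7, L=0; D->plug->D->R->F->L->F->refl->G->L'->E->R'->F->plug->F
Char 2 ('E'): step: R->0, L->1 (L advanced); E->plug->E->R->D->L->F->refl->G->L'->B->R'->F->plug->F
Char 3 ('F'): step: R->1, L=1; F->plug->F->R->E->L->E->refl->A->L'->G->R'->C->plug->C
Char 4 ('C'): step: R->2, L=1; C->plug->C->R->B->L->G->refl->F->L'->D->R'->E->plug->E

Answer: FFCE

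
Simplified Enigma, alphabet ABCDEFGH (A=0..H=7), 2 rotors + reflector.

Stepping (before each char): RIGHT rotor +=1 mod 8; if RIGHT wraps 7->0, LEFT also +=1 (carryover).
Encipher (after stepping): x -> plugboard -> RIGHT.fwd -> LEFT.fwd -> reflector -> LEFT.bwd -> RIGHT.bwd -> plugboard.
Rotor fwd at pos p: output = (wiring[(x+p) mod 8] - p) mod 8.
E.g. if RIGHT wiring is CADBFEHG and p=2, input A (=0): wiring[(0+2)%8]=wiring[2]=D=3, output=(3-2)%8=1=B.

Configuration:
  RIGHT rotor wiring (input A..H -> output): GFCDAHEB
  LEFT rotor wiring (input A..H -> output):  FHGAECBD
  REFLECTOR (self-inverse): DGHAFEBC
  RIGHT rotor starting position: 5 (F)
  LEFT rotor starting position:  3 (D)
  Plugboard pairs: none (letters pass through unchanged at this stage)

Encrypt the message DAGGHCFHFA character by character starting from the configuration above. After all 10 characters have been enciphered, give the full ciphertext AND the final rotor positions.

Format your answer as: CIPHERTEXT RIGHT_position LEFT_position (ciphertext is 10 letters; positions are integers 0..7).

Char 1 ('D'): step: R->6, L=3; D->plug->D->R->H->L->D->refl->A->L'->E->R'->E->plug->E
Char 2 ('A'): step: R->7, L=3; A->plug->A->R->C->L->H->refl->C->L'->F->R'->H->plug->H
Char 3 ('G'): step: R->0, L->4 (L advanced); G->plug->G->R->E->L->B->refl->G->L'->B->R'->H->plug->H
Char 4 ('G'): step: R->1, L=4; G->plug->G->R->A->L->A->refl->D->L'->F->R'->H->plug->H
Char 5 ('H'): step: R->2, L=4; H->plug->H->R->D->L->H->refl->C->L'->G->R'->C->plug->C
Char 6 ('C'): step: R->3, L=4; C->plug->C->R->E->L->B->refl->G->L'->B->R'->D->plug->D
Char 7 ('F'): step: R->4, L=4; F->plug->F->R->B->L->G->refl->B->L'->E->R'->A->plug->A
Char 8 ('H'): step: R->5, L=4; H->plug->H->R->D->L->H->refl->C->L'->G->R'->G->plug->G
Char 9 ('F'): step: R->6, L=4; F->plug->F->R->F->L->D->refl->A->L'->A->R'->C->plug->C
Char 10 ('A'): step: R->7, L=4; A->plug->A->R->C->L->F->refl->E->L'->H->R'->B->plug->B
Final: ciphertext=EHHHCDAGCB, RIGHT=7, LEFT=4

Answer: EHHHCDAGCB 7 4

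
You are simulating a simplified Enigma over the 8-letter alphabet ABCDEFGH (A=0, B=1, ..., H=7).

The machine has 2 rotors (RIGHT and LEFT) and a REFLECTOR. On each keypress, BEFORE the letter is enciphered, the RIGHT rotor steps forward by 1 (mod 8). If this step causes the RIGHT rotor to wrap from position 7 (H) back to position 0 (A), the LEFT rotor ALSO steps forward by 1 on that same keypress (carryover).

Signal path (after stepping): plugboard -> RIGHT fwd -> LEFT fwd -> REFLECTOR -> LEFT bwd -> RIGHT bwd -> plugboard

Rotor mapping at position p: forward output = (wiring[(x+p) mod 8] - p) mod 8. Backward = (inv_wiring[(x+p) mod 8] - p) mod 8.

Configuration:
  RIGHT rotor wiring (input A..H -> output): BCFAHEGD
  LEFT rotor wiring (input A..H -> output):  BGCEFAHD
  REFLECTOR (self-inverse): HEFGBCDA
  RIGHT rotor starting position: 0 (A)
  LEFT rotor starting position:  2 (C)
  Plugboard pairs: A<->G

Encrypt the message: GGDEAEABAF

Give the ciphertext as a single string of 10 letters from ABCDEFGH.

Answer: BDHDHBHGGD

Derivation:
Char 1 ('G'): step: R->1, L=2; G->plug->A->R->B->L->C->refl->F->L'->E->R'->B->plug->B
Char 2 ('G'): step: R->2, L=2; G->plug->A->R->D->L->G->refl->D->L'->C->R'->D->plug->D
Char 3 ('D'): step: R->3, L=2; D->plug->D->R->D->L->G->refl->D->L'->C->R'->H->plug->H
Char 4 ('E'): step: R->4, L=2; E->plug->E->R->F->L->B->refl->E->L'->H->R'->D->plug->D
Char 5 ('A'): step: R->5, L=2; A->plug->G->R->D->L->G->refl->D->L'->C->R'->H->plug->H
Char 6 ('E'): step: R->6, L=2; E->plug->E->R->H->L->E->refl->B->L'->F->R'->B->plug->B
Char 7 ('A'): step: R->7, L=2; A->plug->G->R->F->L->B->refl->E->L'->H->R'->H->plug->H
Char 8 ('B'): step: R->0, L->3 (L advanced); B->plug->B->R->C->L->F->refl->C->L'->B->R'->A->plug->G
Char 9 ('A'): step: R->1, L=3; A->plug->G->R->C->L->F->refl->C->L'->B->R'->A->plug->G
Char 10 ('F'): step: R->2, L=3; F->plug->F->R->B->L->C->refl->F->L'->C->R'->D->plug->D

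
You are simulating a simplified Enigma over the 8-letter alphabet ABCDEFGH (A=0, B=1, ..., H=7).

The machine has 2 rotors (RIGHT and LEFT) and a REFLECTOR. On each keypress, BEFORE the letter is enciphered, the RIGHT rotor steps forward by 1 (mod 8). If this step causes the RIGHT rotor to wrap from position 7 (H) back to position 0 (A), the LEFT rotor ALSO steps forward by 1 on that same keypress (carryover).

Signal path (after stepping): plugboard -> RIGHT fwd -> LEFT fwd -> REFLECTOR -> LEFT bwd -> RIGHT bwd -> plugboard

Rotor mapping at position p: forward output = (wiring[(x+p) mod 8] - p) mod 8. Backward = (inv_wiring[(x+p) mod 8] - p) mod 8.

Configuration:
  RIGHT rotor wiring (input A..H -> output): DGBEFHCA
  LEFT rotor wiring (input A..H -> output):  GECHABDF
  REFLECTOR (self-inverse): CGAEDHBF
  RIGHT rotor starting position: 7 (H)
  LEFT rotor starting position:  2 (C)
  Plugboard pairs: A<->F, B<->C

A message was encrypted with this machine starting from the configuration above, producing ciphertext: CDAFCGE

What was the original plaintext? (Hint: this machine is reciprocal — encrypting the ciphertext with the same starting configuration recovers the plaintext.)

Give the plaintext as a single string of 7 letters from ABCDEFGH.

Char 1 ('C'): step: R->0, L->3 (L advanced); C->plug->B->R->G->L->B->refl->G->L'->C->R'->G->plug->G
Char 2 ('D'): step: R->1, L=3; D->plug->D->R->E->L->C->refl->A->L'->D->R'->C->plug->B
Char 3 ('A'): step: R->2, L=3; A->plug->F->R->G->L->B->refl->G->L'->C->R'->B->plug->C
Char 4 ('F'): step: R->3, L=3; F->plug->A->R->B->L->F->refl->H->L'->H->R'->D->plug->D
Char 5 ('C'): step: R->4, L=3; C->plug->B->R->D->L->A->refl->C->L'->E->R'->D->plug->D
Char 6 ('G'): step: R->5, L=3; G->plug->G->R->H->L->H->refl->F->L'->B->R'->E->plug->E
Char 7 ('E'): step: R->6, L=3; E->plug->E->R->D->L->A->refl->C->L'->E->R'->A->plug->F

Answer: GBCDDEF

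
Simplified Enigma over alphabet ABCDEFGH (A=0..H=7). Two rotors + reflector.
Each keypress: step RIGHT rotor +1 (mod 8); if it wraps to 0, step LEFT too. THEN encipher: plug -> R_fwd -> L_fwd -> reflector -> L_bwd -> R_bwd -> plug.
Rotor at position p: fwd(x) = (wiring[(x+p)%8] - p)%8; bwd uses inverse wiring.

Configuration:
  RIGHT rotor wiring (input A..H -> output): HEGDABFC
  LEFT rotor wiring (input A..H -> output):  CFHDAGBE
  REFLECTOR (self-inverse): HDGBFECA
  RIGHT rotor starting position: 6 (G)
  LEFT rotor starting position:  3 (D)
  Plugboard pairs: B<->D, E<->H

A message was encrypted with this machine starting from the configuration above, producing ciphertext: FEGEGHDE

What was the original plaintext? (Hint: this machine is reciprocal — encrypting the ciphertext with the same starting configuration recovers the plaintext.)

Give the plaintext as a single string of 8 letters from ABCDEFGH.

Char 1 ('F'): step: R->7, L=3; F->plug->F->R->B->L->F->refl->E->L'->H->R'->D->plug->B
Char 2 ('E'): step: R->0, L->4 (L advanced); E->plug->H->R->C->L->F->refl->E->L'->A->R'->E->plug->H
Char 3 ('G'): step: R->1, L=4; G->plug->G->R->B->L->C->refl->G->L'->E->R'->F->plug->F
Char 4 ('E'): step: R->2, L=4; E->plug->H->R->C->L->F->refl->E->L'->A->R'->F->plug->F
Char 5 ('G'): step: R->3, L=4; G->plug->G->R->B->L->C->refl->G->L'->E->R'->F->plug->F
Char 6 ('H'): step: R->4, L=4; H->plug->E->R->D->L->A->refl->H->L'->H->R'->H->plug->E
Char 7 ('D'): step: R->5, L=4; D->plug->B->R->A->L->E->refl->F->L'->C->R'->D->plug->B
Char 8 ('E'): step: R->6, L=4; E->plug->H->R->D->L->A->refl->H->L'->H->R'->A->plug->A

Answer: BHFFFEBA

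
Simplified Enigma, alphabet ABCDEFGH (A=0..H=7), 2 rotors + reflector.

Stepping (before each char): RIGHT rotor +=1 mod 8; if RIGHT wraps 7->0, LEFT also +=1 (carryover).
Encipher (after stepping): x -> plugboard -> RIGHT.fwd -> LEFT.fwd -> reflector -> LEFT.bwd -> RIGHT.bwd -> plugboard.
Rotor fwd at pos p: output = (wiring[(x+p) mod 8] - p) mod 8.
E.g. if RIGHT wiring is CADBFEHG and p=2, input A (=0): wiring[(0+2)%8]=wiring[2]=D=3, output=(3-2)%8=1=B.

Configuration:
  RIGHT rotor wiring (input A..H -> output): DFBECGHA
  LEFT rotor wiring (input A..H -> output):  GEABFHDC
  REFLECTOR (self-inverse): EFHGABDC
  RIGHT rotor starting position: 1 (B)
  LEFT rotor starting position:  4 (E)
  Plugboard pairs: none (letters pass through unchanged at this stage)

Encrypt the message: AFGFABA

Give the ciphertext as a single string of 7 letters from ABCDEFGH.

Char 1 ('A'): step: R->2, L=4; A->plug->A->R->H->L->F->refl->B->L'->A->R'->C->plug->C
Char 2 ('F'): step: R->3, L=4; F->plug->F->R->A->L->B->refl->F->L'->H->R'->B->plug->B
Char 3 ('G'): step: R->4, L=4; G->plug->G->R->F->L->A->refl->E->L'->G->R'->A->plug->A
Char 4 ('F'): step: R->5, L=4; F->plug->F->R->E->L->C->refl->H->L'->C->R'->B->plug->B
Char 5 ('A'): step: R->6, L=4; A->plug->A->R->B->L->D->refl->G->L'->D->R'->E->plug->E
Char 6 ('B'): step: R->7, L=4; B->plug->B->R->E->L->C->refl->H->L'->C->R'->D->plug->D
Char 7 ('A'): step: R->0, L->5 (L advanced); A->plug->A->R->D->L->B->refl->F->L'->C->R'->E->plug->E

Answer: CBABEDE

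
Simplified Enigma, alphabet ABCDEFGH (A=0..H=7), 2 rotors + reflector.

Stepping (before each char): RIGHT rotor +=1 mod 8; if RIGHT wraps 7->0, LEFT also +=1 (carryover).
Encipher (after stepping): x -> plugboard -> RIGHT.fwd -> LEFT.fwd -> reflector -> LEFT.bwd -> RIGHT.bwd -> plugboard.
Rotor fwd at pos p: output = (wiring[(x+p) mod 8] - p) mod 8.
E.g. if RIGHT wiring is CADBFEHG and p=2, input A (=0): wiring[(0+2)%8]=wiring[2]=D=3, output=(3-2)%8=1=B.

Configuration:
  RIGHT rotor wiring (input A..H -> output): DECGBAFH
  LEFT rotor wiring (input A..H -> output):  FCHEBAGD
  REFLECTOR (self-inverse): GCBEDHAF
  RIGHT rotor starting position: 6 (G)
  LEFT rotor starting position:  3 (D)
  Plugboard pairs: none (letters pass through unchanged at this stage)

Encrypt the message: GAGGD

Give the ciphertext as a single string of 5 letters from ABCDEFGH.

Answer: BFBDE

Derivation:
Char 1 ('G'): step: R->7, L=3; G->plug->G->R->B->L->G->refl->A->L'->E->R'->B->plug->B
Char 2 ('A'): step: R->0, L->4 (L advanced); A->plug->A->R->D->L->H->refl->F->L'->A->R'->F->plug->F
Char 3 ('G'): step: R->1, L=4; G->plug->G->R->G->L->D->refl->E->L'->B->R'->B->plug->B
Char 4 ('G'): step: R->2, L=4; G->plug->G->R->B->L->E->refl->D->L'->G->R'->D->plug->D
Char 5 ('D'): step: R->3, L=4; D->plug->D->R->C->L->C->refl->B->L'->E->R'->E->plug->E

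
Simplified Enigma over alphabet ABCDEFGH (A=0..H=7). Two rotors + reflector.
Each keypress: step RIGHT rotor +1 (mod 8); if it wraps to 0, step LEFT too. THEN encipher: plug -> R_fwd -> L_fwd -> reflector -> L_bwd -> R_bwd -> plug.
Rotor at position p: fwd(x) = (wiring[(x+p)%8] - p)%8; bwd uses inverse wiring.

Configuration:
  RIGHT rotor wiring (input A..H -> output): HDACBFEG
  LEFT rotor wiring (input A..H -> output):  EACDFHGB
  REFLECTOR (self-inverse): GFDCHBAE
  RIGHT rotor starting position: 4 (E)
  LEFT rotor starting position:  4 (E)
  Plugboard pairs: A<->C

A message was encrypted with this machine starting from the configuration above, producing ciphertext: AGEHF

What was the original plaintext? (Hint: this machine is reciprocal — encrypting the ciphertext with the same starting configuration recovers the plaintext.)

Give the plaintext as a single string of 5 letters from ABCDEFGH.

Char 1 ('A'): step: R->5, L=4; A->plug->C->R->B->L->D->refl->C->L'->C->R'->D->plug->D
Char 2 ('G'): step: R->6, L=4; G->plug->G->R->D->L->F->refl->B->L'->A->R'->B->plug->B
Char 3 ('E'): step: R->7, L=4; E->plug->E->R->D->L->F->refl->B->L'->A->R'->B->plug->B
Char 4 ('H'): step: R->0, L->5 (L advanced); H->plug->H->R->G->L->G->refl->A->L'->H->R'->A->plug->C
Char 5 ('F'): step: R->1, L=5; F->plug->F->R->D->L->H->refl->E->L'->C->R'->A->plug->C

Answer: DBBCC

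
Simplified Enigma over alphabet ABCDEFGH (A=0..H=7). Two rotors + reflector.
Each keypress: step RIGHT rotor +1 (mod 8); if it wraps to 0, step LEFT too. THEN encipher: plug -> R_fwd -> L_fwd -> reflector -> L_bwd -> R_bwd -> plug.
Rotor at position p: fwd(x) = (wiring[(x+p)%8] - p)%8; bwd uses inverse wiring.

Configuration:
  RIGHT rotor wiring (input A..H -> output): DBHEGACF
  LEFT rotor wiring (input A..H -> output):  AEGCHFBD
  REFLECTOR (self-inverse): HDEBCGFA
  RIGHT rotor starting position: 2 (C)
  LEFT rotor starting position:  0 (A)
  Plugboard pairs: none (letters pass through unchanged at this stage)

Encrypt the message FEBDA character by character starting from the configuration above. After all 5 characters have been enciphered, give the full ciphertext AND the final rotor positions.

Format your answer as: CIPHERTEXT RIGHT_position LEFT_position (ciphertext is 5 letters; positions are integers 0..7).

Char 1 ('F'): step: R->3, L=0; F->plug->F->R->A->L->A->refl->H->L'->E->R'->H->plug->H
Char 2 ('E'): step: R->4, L=0; E->plug->E->R->H->L->D->refl->B->L'->G->R'->C->plug->C
Char 3 ('B'): step: R->5, L=0; B->plug->B->R->F->L->F->refl->G->L'->C->R'->F->plug->F
Char 4 ('D'): step: R->6, L=0; D->plug->D->R->D->L->C->refl->E->L'->B->R'->E->plug->E
Char 5 ('A'): step: R->7, L=0; A->plug->A->R->G->L->B->refl->D->L'->H->R'->F->plug->F
Final: ciphertext=HCFEF, RIGHT=7, LEFT=0

Answer: HCFEF 7 0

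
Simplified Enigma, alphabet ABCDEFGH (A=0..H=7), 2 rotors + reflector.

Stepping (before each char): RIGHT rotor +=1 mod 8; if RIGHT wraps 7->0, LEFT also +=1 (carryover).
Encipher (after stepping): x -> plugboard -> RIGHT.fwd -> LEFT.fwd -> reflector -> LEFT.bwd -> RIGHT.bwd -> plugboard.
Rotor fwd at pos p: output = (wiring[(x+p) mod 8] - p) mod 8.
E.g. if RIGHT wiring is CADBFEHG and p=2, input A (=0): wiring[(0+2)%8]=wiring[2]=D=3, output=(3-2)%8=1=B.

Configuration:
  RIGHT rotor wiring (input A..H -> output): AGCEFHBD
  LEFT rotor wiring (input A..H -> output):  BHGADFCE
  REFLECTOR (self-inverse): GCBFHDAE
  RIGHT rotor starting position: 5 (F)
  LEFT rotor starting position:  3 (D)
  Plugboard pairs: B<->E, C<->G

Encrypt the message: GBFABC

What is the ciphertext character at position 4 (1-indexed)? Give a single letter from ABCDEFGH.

Char 1 ('G'): step: R->6, L=3; G->plug->C->R->C->L->C->refl->B->L'->E->R'->E->plug->B
Char 2 ('B'): step: R->7, L=3; B->plug->E->R->F->L->G->refl->A->L'->B->R'->B->plug->E
Char 3 ('F'): step: R->0, L->4 (L advanced); F->plug->F->R->H->L->E->refl->H->L'->A->R'->A->plug->A
Char 4 ('A'): step: R->1, L=4; A->plug->A->R->F->L->D->refl->F->L'->E->R'->D->plug->D

D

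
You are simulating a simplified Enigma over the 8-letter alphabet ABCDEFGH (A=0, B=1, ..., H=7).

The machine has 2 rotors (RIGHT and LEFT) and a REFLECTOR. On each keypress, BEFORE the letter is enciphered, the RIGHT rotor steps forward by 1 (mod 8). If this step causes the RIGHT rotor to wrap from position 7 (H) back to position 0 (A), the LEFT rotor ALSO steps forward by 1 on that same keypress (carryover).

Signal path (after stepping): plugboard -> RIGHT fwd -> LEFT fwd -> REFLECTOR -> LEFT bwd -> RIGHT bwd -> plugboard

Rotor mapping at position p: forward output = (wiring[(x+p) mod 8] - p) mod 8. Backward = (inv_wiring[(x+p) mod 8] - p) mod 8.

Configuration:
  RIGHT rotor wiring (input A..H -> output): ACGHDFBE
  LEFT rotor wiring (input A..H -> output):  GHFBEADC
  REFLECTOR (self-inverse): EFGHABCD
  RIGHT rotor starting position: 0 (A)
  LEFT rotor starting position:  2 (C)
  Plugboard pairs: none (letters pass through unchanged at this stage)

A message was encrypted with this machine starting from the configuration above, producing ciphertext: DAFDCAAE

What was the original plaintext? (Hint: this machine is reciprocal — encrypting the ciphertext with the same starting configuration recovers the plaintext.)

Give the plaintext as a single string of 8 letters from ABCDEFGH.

Char 1 ('D'): step: R->1, L=2; D->plug->D->R->C->L->C->refl->G->L'->D->R'->G->plug->G
Char 2 ('A'): step: R->2, L=2; A->plug->A->R->E->L->B->refl->F->L'->H->R'->E->plug->E
Char 3 ('F'): step: R->3, L=2; F->plug->F->R->F->L->A->refl->E->L'->G->R'->D->plug->D
Char 4 ('D'): step: R->4, L=2; D->plug->D->R->A->L->D->refl->H->L'->B->R'->B->plug->B
Char 5 ('C'): step: R->5, L=2; C->plug->C->R->H->L->F->refl->B->L'->E->R'->B->plug->B
Char 6 ('A'): step: R->6, L=2; A->plug->A->R->D->L->G->refl->C->L'->C->R'->C->plug->C
Char 7 ('A'): step: R->7, L=2; A->plug->A->R->F->L->A->refl->E->L'->G->R'->G->plug->G
Char 8 ('E'): step: R->0, L->3 (L advanced); E->plug->E->R->D->L->A->refl->E->L'->G->R'->C->plug->C

Answer: GEDBBCGC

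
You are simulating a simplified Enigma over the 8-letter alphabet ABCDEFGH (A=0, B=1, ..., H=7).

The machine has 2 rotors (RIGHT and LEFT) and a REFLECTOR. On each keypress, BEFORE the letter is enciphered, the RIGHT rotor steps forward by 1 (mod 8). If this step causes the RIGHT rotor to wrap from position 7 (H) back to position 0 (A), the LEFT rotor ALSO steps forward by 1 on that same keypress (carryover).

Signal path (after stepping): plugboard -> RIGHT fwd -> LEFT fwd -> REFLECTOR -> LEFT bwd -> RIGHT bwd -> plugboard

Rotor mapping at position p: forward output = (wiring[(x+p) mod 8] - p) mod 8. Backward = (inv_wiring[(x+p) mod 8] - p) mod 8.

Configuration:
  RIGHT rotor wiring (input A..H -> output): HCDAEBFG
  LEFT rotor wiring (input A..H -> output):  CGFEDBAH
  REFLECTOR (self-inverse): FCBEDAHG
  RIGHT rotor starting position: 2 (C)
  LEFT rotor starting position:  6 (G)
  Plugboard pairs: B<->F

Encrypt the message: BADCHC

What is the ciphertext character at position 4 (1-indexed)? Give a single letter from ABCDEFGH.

Char 1 ('B'): step: R->3, L=6; B->plug->F->R->E->L->H->refl->G->L'->F->R'->A->plug->A
Char 2 ('A'): step: R->4, L=6; A->plug->A->R->A->L->C->refl->B->L'->B->R'->C->plug->C
Char 3 ('D'): step: R->5, L=6; D->plug->D->R->C->L->E->refl->D->L'->H->R'->H->plug->H
Char 4 ('C'): step: R->6, L=6; C->plug->C->R->B->L->B->refl->C->L'->A->R'->B->plug->F

F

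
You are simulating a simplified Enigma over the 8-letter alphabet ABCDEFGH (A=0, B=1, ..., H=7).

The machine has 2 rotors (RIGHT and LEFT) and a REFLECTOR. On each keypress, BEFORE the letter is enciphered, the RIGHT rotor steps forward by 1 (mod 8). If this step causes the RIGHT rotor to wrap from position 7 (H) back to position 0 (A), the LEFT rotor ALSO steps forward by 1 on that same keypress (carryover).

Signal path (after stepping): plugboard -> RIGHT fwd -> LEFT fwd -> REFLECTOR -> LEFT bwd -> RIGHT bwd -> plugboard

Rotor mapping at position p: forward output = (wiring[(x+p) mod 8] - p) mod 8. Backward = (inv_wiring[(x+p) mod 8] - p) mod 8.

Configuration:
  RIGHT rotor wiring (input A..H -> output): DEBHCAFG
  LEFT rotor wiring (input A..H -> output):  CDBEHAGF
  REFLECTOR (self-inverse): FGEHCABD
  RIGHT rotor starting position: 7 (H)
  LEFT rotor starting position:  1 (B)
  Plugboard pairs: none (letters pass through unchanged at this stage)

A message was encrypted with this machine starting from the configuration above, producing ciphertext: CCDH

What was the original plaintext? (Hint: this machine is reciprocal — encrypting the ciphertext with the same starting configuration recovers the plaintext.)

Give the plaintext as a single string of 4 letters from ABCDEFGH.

Answer: BHHD

Derivation:
Char 1 ('C'): step: R->0, L->2 (L advanced); C->plug->C->R->B->L->C->refl->E->L'->E->R'->B->plug->B
Char 2 ('C'): step: R->1, L=2; C->plug->C->R->G->L->A->refl->F->L'->C->R'->H->plug->H
Char 3 ('D'): step: R->2, L=2; D->plug->D->R->G->L->A->refl->F->L'->C->R'->H->plug->H
Char 4 ('H'): step: R->3, L=2; H->plug->H->R->G->L->A->refl->F->L'->C->R'->D->plug->D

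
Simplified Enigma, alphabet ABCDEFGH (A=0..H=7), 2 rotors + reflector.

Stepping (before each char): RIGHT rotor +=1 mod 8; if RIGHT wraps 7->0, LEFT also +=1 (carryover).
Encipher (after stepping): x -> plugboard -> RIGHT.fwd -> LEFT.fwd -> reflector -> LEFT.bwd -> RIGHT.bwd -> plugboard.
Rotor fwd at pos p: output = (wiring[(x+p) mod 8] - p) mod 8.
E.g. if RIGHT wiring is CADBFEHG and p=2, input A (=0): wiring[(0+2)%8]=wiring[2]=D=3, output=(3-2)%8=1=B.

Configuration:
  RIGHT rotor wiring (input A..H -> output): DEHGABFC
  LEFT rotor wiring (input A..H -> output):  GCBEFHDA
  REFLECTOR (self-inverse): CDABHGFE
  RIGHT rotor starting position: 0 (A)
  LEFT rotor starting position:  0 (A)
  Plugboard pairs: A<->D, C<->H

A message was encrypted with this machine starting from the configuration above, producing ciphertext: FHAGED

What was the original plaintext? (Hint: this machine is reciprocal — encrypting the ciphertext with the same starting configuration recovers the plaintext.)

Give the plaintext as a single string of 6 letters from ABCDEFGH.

Char 1 ('F'): step: R->1, L=0; F->plug->F->R->E->L->F->refl->G->L'->A->R'->E->plug->E
Char 2 ('H'): step: R->2, L=0; H->plug->C->R->G->L->D->refl->B->L'->C->R'->H->plug->C
Char 3 ('A'): step: R->3, L=0; A->plug->D->R->C->L->B->refl->D->L'->G->R'->C->plug->H
Char 4 ('G'): step: R->4, L=0; G->plug->G->R->D->L->E->refl->H->L'->F->R'->B->plug->B
Char 5 ('E'): step: R->5, L=0; E->plug->E->R->H->L->A->refl->C->L'->B->R'->G->plug->G
Char 6 ('D'): step: R->6, L=0; D->plug->A->R->H->L->A->refl->C->L'->B->R'->E->plug->E

Answer: ECHBGE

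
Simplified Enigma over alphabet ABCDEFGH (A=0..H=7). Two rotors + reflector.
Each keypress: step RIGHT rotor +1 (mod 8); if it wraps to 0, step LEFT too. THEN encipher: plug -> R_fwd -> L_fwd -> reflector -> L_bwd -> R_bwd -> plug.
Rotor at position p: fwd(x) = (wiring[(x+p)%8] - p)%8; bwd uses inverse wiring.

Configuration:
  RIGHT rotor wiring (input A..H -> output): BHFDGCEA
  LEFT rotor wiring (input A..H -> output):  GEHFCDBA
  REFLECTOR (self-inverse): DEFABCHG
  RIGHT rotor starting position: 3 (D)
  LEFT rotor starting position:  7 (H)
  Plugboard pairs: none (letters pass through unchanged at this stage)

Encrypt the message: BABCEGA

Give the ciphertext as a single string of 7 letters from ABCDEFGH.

Char 1 ('B'): step: R->4, L=7; B->plug->B->R->G->L->E->refl->B->L'->A->R'->C->plug->C
Char 2 ('A'): step: R->5, L=7; A->plug->A->R->F->L->D->refl->A->L'->D->R'->C->plug->C
Char 3 ('B'): step: R->6, L=7; B->plug->B->R->C->L->F->refl->C->L'->H->R'->E->plug->E
Char 4 ('C'): step: R->7, L=7; C->plug->C->R->A->L->B->refl->E->L'->G->R'->D->plug->D
Char 5 ('E'): step: R->0, L->0 (L advanced); E->plug->E->R->G->L->B->refl->E->L'->B->R'->A->plug->A
Char 6 ('G'): step: R->1, L=0; G->plug->G->R->H->L->A->refl->D->L'->F->R'->D->plug->D
Char 7 ('A'): step: R->2, L=0; A->plug->A->R->D->L->F->refl->C->L'->E->R'->C->plug->C

Answer: CCEDADC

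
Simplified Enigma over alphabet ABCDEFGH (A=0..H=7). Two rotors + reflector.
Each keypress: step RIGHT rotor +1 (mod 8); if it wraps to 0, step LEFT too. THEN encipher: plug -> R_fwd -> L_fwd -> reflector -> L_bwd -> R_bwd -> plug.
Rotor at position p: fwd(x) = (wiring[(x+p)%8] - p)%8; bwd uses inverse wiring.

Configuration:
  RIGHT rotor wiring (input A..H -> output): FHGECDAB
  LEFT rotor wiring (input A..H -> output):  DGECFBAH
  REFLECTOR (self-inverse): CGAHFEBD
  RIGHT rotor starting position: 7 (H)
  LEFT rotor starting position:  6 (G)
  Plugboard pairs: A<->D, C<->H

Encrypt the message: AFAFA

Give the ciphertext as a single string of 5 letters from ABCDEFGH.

Char 1 ('A'): step: R->0, L->7 (L advanced); A->plug->D->R->E->L->D->refl->H->L'->C->R'->E->plug->E
Char 2 ('F'): step: R->1, L=7; F->plug->F->R->H->L->B->refl->G->L'->F->R'->B->plug->B
Char 3 ('A'): step: R->2, L=7; A->plug->D->R->B->L->E->refl->F->L'->D->R'->G->plug->G
Char 4 ('F'): step: R->3, L=7; F->plug->F->R->C->L->H->refl->D->L'->E->R'->G->plug->G
Char 5 ('A'): step: R->4, L=7; A->plug->D->R->F->L->G->refl->B->L'->H->R'->B->plug->B

Answer: EBGGB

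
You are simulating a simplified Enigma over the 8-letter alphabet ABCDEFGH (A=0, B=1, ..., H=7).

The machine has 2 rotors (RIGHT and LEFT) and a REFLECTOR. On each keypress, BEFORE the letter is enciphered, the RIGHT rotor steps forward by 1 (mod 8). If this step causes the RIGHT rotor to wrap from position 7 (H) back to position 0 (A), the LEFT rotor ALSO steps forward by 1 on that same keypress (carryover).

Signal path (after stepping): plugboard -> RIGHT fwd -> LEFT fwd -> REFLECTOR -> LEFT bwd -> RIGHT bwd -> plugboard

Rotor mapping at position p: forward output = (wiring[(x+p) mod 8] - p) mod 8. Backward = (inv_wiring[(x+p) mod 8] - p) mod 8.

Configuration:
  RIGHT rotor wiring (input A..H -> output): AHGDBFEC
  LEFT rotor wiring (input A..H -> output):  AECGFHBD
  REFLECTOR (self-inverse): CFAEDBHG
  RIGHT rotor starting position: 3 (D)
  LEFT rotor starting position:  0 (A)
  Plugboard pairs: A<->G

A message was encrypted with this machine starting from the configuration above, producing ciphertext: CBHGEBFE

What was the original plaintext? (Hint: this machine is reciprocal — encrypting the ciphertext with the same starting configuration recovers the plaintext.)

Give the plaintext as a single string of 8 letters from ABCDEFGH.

Char 1 ('C'): step: R->4, L=0; C->plug->C->R->A->L->A->refl->C->L'->C->R'->G->plug->A
Char 2 ('B'): step: R->5, L=0; B->plug->B->R->H->L->D->refl->E->L'->B->R'->F->plug->F
Char 3 ('H'): step: R->6, L=0; H->plug->H->R->H->L->D->refl->E->L'->B->R'->D->plug->D
Char 4 ('G'): step: R->7, L=0; G->plug->A->R->D->L->G->refl->H->L'->F->R'->H->plug->H
Char 5 ('E'): step: R->0, L->1 (L advanced); E->plug->E->R->B->L->B->refl->F->L'->C->R'->H->plug->H
Char 6 ('B'): step: R->1, L=1; B->plug->B->R->F->L->A->refl->C->L'->G->R'->A->plug->G
Char 7 ('F'): step: R->2, L=1; F->plug->F->R->A->L->D->refl->E->L'->D->R'->D->plug->D
Char 8 ('E'): step: R->3, L=1; E->plug->E->R->H->L->H->refl->G->L'->E->R'->G->plug->A

Answer: AFDHHGDA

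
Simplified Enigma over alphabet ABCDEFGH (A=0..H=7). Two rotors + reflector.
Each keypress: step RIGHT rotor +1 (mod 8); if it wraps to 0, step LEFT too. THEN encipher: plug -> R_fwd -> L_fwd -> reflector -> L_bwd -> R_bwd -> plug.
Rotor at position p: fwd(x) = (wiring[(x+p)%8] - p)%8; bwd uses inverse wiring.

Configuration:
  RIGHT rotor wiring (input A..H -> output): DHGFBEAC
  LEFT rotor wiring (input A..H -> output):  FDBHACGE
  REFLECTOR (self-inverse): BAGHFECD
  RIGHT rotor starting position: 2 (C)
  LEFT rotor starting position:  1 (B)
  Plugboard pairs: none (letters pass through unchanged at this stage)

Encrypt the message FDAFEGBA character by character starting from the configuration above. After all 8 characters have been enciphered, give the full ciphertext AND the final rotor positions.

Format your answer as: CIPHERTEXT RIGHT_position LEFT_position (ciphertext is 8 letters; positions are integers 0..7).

Answer: AFCCACHG 2 2

Derivation:
Char 1 ('F'): step: R->3, L=1; F->plug->F->R->A->L->C->refl->G->L'->C->R'->A->plug->A
Char 2 ('D'): step: R->4, L=1; D->plug->D->R->G->L->D->refl->H->L'->D->R'->F->plug->F
Char 3 ('A'): step: R->5, L=1; A->plug->A->R->H->L->E->refl->F->L'->F->R'->C->plug->C
Char 4 ('F'): step: R->6, L=1; F->plug->F->R->H->L->E->refl->F->L'->F->R'->C->plug->C
Char 5 ('E'): step: R->7, L=1; E->plug->E->R->G->L->D->refl->H->L'->D->R'->A->plug->A
Char 6 ('G'): step: R->0, L->2 (L advanced); G->plug->G->R->A->L->H->refl->D->L'->G->R'->C->plug->C
Char 7 ('B'): step: R->1, L=2; B->plug->B->R->F->L->C->refl->G->L'->C->R'->H->plug->H
Char 8 ('A'): step: R->2, L=2; A->plug->A->R->E->L->E->refl->F->L'->B->R'->G->plug->G
Final: ciphertext=AFCCACHG, RIGHT=2, LEFT=2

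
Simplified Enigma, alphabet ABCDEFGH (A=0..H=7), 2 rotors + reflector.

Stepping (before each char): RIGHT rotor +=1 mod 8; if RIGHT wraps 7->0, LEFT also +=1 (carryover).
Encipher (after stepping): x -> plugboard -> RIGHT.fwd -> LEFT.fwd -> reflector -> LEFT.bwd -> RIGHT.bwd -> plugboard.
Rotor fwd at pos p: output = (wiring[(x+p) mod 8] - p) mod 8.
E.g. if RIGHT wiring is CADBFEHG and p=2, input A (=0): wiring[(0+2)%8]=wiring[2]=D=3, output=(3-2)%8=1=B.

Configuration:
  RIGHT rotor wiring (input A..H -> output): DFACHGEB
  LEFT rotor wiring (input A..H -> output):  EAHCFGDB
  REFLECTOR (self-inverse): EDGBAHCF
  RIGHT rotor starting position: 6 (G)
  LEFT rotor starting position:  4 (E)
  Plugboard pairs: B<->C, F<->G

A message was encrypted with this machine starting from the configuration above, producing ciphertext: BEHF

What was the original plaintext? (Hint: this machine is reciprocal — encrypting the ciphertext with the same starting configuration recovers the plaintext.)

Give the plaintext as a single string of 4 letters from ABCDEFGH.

Answer: GDCB

Derivation:
Char 1 ('B'): step: R->7, L=4; B->plug->C->R->G->L->D->refl->B->L'->A->R'->F->plug->G
Char 2 ('E'): step: R->0, L->5 (L advanced); E->plug->E->R->H->L->A->refl->E->L'->C->R'->D->plug->D
Char 3 ('H'): step: R->1, L=5; H->plug->H->R->C->L->E->refl->A->L'->H->R'->B->plug->C
Char 4 ('F'): step: R->2, L=5; F->plug->G->R->B->L->G->refl->C->L'->F->R'->C->plug->B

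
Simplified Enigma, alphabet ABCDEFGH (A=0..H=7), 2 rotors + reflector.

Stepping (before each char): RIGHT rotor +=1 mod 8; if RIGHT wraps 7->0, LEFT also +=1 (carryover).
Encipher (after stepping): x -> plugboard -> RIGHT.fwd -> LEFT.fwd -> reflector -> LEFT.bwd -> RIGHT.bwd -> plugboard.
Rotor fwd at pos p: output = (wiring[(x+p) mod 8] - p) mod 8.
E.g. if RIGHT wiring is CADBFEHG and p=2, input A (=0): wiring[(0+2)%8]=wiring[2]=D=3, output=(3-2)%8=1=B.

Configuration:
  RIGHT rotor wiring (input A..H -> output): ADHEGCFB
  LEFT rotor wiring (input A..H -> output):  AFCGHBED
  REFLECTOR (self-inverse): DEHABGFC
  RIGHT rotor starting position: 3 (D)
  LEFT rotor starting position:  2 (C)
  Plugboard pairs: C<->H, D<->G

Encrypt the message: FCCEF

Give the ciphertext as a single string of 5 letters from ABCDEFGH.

Char 1 ('F'): step: R->4, L=2; F->plug->F->R->H->L->D->refl->A->L'->A->R'->H->plug->C
Char 2 ('C'): step: R->5, L=2; C->plug->H->R->B->L->E->refl->B->L'->F->R'->A->plug->A
Char 3 ('C'): step: R->6, L=2; C->plug->H->R->E->L->C->refl->H->L'->D->R'->B->plug->B
Char 4 ('E'): step: R->7, L=2; E->plug->E->R->F->L->B->refl->E->L'->B->R'->B->plug->B
Char 5 ('F'): step: R->0, L->3 (L advanced); F->plug->F->R->C->L->G->refl->F->L'->F->R'->G->plug->D

Answer: CABBD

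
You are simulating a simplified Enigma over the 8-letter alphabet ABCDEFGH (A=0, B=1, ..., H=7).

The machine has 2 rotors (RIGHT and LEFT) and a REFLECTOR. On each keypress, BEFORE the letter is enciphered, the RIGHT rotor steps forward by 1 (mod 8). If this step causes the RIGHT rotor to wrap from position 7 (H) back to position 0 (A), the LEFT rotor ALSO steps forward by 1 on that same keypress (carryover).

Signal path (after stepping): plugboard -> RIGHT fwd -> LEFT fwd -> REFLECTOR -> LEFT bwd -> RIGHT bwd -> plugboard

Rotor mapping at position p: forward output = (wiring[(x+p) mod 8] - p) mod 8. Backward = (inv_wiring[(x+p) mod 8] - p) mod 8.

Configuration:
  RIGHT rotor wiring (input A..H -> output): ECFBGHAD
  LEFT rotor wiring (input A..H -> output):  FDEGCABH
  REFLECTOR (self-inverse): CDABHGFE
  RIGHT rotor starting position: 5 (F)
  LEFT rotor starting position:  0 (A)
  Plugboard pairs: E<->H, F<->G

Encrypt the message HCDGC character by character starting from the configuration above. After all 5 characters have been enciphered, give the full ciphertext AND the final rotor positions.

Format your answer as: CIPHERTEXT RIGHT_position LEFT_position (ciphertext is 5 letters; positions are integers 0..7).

Char 1 ('H'): step: R->6, L=0; H->plug->E->R->H->L->H->refl->E->L'->C->R'->A->plug->A
Char 2 ('C'): step: R->7, L=0; C->plug->C->R->D->L->G->refl->F->L'->A->R'->G->plug->F
Char 3 ('D'): step: R->0, L->1 (L advanced); D->plug->D->R->B->L->D->refl->B->L'->D->R'->H->plug->E
Char 4 ('G'): step: R->1, L=1; G->plug->F->R->H->L->E->refl->H->L'->E->R'->B->plug->B
Char 5 ('C'): step: R->2, L=1; C->plug->C->R->E->L->H->refl->E->L'->H->R'->B->plug->B
Final: ciphertext=AFEBB, RIGHT=2, LEFT=1

Answer: AFEBB 2 1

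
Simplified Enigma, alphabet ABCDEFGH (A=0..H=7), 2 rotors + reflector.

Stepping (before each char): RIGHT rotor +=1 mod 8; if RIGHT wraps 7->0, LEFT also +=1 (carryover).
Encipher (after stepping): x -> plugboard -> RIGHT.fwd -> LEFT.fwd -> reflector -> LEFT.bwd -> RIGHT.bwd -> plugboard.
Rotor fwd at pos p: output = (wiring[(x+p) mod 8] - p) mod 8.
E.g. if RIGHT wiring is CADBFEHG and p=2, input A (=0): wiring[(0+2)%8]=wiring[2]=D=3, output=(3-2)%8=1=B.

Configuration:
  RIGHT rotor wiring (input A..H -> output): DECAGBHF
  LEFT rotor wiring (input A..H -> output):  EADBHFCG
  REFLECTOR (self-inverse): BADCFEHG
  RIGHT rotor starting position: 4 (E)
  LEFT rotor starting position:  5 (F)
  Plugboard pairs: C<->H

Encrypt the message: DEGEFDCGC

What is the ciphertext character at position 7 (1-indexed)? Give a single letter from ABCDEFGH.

Char 1 ('D'): step: R->5, L=5; D->plug->D->R->G->L->E->refl->F->L'->B->R'->H->plug->C
Char 2 ('E'): step: R->6, L=5; E->plug->E->R->E->L->D->refl->C->L'->H->R'->B->plug->B
Char 3 ('G'): step: R->7, L=5; G->plug->G->R->C->L->B->refl->A->L'->A->R'->H->plug->C
Char 4 ('E'): step: R->0, L->6 (L advanced); E->plug->E->R->G->L->B->refl->A->L'->B->R'->F->plug->F
Char 5 ('F'): step: R->1, L=6; F->plug->F->R->G->L->B->refl->A->L'->B->R'->B->plug->B
Char 6 ('D'): step: R->2, L=6; D->plug->D->R->H->L->H->refl->G->L'->C->R'->H->plug->C
Char 7 ('C'): step: R->3, L=6; C->plug->H->R->H->L->H->refl->G->L'->C->R'->E->plug->E

E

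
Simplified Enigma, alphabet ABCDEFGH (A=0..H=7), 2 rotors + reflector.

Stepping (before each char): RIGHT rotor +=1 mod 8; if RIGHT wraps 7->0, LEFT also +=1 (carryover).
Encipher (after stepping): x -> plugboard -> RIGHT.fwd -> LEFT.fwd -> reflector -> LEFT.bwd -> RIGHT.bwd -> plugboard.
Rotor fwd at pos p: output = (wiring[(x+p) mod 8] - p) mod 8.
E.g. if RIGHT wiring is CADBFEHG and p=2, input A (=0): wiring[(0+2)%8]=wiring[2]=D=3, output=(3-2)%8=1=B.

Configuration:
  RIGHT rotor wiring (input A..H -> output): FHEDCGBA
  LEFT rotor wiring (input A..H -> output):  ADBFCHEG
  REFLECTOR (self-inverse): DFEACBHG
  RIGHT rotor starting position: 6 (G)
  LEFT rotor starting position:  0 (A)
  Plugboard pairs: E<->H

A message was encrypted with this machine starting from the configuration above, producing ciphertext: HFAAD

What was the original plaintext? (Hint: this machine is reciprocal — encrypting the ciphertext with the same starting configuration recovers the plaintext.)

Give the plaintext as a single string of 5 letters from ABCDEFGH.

Char 1 ('H'): step: R->7, L=0; H->plug->E->R->E->L->C->refl->E->L'->G->R'->B->plug->B
Char 2 ('F'): step: R->0, L->1 (L advanced); F->plug->F->R->G->L->F->refl->B->L'->D->R'->D->plug->D
Char 3 ('A'): step: R->1, L=1; A->plug->A->R->G->L->F->refl->B->L'->D->R'->B->plug->B
Char 4 ('A'): step: R->2, L=1; A->plug->A->R->C->L->E->refl->C->L'->A->R'->C->plug->C
Char 5 ('D'): step: R->3, L=1; D->plug->D->R->G->L->F->refl->B->L'->D->R'->C->plug->C

Answer: BDBCC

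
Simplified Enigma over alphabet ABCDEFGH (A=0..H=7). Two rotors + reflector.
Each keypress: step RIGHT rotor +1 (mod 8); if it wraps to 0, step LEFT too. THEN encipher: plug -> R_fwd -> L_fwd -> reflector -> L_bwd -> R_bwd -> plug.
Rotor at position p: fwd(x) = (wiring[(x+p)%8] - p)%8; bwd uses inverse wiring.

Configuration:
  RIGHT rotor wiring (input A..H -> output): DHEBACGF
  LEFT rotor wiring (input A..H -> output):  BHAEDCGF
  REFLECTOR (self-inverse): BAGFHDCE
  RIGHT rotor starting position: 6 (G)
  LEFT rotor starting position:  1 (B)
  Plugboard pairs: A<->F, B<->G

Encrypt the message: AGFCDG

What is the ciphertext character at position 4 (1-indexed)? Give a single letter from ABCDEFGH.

Char 1 ('A'): step: R->7, L=1; A->plug->F->R->B->L->H->refl->E->L'->G->R'->A->plug->F
Char 2 ('G'): step: R->0, L->2 (L advanced); G->plug->B->R->H->L->F->refl->D->L'->F->R'->H->plug->H
Char 3 ('F'): step: R->1, L=2; F->plug->A->R->G->L->H->refl->E->L'->E->R'->G->plug->B
Char 4 ('C'): step: R->2, L=2; C->plug->C->R->G->L->H->refl->E->L'->E->R'->E->plug->E

E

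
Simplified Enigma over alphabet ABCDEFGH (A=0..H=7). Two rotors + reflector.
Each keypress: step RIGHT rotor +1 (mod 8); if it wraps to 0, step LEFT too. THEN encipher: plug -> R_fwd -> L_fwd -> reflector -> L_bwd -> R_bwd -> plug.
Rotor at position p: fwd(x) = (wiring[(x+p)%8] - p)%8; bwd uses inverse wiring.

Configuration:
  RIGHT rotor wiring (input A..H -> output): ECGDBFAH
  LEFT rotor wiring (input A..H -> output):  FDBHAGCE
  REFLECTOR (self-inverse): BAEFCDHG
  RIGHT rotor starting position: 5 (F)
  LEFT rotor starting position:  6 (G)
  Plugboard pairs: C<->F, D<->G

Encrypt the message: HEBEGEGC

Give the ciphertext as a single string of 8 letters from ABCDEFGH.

Char 1 ('H'): step: R->6, L=6; H->plug->H->R->H->L->A->refl->B->L'->F->R'->F->plug->C
Char 2 ('E'): step: R->7, L=6; E->plug->E->R->E->L->D->refl->F->L'->D->R'->C->plug->F
Char 3 ('B'): step: R->0, L->7 (L advanced); B->plug->B->R->C->L->E->refl->C->L'->D->R'->D->plug->G
Char 4 ('E'): step: R->1, L=7; E->plug->E->R->E->L->A->refl->B->L'->F->R'->B->plug->B
Char 5 ('G'): step: R->2, L=7; G->plug->D->R->D->L->C->refl->E->L'->C->R'->G->plug->D
Char 6 ('E'): step: R->3, L=7; E->plug->E->R->E->L->A->refl->B->L'->F->R'->D->plug->G
Char 7 ('G'): step: R->4, L=7; G->plug->D->R->D->L->C->refl->E->L'->C->R'->G->plug->D
Char 8 ('C'): step: R->5, L=7; C->plug->F->R->B->L->G->refl->H->L'->G->R'->G->plug->D

Answer: CFGBDGDD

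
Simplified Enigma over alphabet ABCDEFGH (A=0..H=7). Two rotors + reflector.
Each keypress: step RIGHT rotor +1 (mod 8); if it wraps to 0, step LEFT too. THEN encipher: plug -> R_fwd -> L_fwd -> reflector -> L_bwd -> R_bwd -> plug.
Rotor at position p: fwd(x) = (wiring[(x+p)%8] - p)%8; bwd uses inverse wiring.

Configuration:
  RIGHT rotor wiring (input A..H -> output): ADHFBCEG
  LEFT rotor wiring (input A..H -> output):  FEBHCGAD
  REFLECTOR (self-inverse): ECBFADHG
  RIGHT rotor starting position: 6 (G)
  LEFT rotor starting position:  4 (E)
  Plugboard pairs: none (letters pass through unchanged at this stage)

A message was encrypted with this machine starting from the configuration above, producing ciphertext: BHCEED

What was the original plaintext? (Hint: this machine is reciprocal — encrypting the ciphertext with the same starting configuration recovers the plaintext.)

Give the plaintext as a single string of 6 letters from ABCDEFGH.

Char 1 ('B'): step: R->7, L=4; B->plug->B->R->B->L->C->refl->B->L'->E->R'->C->plug->C
Char 2 ('H'): step: R->0, L->5 (L advanced); H->plug->H->R->G->L->C->refl->B->L'->A->R'->A->plug->A
Char 3 ('C'): step: R->1, L=5; C->plug->C->R->E->L->H->refl->G->L'->C->R'->A->plug->A
Char 4 ('E'): step: R->2, L=5; E->plug->E->R->C->L->G->refl->H->L'->E->R'->F->plug->F
Char 5 ('E'): step: R->3, L=5; E->plug->E->R->D->L->A->refl->E->L'->F->R'->F->plug->F
Char 6 ('D'): step: R->4, L=5; D->plug->D->R->C->L->G->refl->H->L'->E->R'->E->plug->E

Answer: CAAFFE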